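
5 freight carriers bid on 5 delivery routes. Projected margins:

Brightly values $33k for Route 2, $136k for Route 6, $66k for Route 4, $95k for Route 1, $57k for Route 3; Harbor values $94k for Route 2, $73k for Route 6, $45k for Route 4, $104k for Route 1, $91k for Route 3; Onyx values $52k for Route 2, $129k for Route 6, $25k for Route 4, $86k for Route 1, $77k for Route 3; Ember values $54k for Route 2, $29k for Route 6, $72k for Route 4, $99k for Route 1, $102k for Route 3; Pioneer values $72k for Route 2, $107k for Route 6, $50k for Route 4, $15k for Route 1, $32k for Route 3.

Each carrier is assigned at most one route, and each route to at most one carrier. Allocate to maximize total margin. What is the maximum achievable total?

This is the linear assignment problem.
Optimal: Brightly→Route 4 ($66k), Harbor→Route 1 ($104k), Onyx→Route 6 ($129k), Ember→Route 3 ($102k), Pioneer→Route 2 ($72k) — total 66+104+129+102+72 = $473k.
Checked against all permutations: $473k is optimal.

Max total: $473k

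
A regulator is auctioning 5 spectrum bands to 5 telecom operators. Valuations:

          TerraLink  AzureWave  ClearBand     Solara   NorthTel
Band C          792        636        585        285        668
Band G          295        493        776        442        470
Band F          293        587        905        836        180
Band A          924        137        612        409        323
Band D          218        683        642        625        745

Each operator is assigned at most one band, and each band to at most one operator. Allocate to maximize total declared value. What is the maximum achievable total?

This is the linear assignment problem.
Optimal: TerraLink→Band A ($924M), AzureWave→Band C ($636M), ClearBand→Band G ($776M), Solara→Band F ($836M), NorthTel→Band D ($745M) — total 924+636+776+836+745 = $3917M.
Max-entry greedy (repeatedly take the single best remaining cell) gives $3652M, worse by 265.

Maximum total: $3917M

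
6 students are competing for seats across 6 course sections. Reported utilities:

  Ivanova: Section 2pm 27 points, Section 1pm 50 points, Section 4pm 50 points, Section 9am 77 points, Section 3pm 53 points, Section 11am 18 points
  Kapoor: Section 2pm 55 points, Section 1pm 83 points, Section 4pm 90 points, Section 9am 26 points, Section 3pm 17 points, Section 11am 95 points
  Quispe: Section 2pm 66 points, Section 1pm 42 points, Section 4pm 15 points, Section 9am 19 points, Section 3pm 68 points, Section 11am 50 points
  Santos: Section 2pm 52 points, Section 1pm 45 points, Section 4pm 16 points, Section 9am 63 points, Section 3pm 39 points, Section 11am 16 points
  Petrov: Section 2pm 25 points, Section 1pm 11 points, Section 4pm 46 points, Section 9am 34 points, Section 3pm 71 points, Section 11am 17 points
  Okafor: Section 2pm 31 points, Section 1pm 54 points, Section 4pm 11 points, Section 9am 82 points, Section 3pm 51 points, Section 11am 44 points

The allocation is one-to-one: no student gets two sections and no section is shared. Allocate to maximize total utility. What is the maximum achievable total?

Max total: 409 points

Optimal: Ivanova→Section 4pm (50 points), Kapoor→Section 11am (95 points), Quispe→Section 2pm (66 points), Santos→Section 1pm (45 points), Petrov→Section 3pm (71 points), Okafor→Section 9am (82 points) — total 50+95+66+45+71+82 = 409 points.
Next-best assignment: Ivanova→Section 4pm, Kapoor→Section 11am, Quispe→Section 2pm, Santos→Section 9am, Petrov→Section 3pm, Okafor→Section 1pm = 399 points.
Checked against all permutations: 409 points is optimal.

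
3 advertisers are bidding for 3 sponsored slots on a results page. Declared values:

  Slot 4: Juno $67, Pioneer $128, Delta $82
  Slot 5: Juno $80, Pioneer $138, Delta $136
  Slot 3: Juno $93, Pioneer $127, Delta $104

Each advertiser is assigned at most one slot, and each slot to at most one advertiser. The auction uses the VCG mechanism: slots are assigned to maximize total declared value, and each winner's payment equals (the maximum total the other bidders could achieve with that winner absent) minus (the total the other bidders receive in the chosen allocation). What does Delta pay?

Efficient allocation: Juno→Slot 3 ($93), Pioneer→Slot 4 ($128), Delta→Slot 5 ($136); total welfare W = $357.
Delta receives Slot 5 at value $136, so the others get W − 136 = $221.
Without Delta: best allocation of the remaining 2 bidders over all 3 slots is Juno→Slot 3 ($93), Pioneer→Slot 5 ($138), total $231.
VCG payment = (others' best without Delta) − (others' welfare with Delta) = 231 − 221 = $10.

Delta pays $10.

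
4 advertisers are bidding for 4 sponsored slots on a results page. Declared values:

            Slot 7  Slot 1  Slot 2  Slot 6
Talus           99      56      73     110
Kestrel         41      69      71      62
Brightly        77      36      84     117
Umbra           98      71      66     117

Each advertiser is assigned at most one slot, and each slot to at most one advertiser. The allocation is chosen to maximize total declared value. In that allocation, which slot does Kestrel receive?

Kestrel receives Slot 1.

This is the linear assignment problem.
Optimal: Talus→Slot 7 ($99), Kestrel→Slot 1 ($69), Brightly→Slot 2 ($84), Umbra→Slot 6 ($117) — total 99+69+84+117 = $369.
Max-entry greedy (repeatedly take the single best remaining cell) gives $358, worse by 11.
Next-best assignment: Talus→Slot 6, Kestrel→Slot 1, Brightly→Slot 2, Umbra→Slot 7 = $361.
No other one-to-one assignment exceeds $369.
Kestrel's own top slot is Slot 2 ($71), but forcing Kestrel→Slot 2 and reassigning the rest optimally gives only $358 — worse by 11.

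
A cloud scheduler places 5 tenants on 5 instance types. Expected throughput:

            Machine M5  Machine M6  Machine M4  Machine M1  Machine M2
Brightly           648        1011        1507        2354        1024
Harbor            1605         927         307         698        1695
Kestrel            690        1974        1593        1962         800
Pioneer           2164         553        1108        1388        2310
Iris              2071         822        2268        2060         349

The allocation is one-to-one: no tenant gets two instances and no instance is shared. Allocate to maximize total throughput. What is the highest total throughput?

Maximum total: 10511 ops/s

This is a one-to-one assignment (maximum-weight bipartite matching).
Optimal: Brightly→Machine M1 (2354 ops/s), Harbor→Machine M5 (1605 ops/s), Kestrel→Machine M6 (1974 ops/s), Pioneer→Machine M2 (2310 ops/s), Iris→Machine M4 (2268 ops/s) — total 2354+1605+1974+2310+2268 = 10511 ops/s.
Next-best assignment: Brightly→Machine M1, Harbor→Machine M2, Kestrel→Machine M6, Pioneer→Machine M5, Iris→Machine M4 = 10455 ops/s.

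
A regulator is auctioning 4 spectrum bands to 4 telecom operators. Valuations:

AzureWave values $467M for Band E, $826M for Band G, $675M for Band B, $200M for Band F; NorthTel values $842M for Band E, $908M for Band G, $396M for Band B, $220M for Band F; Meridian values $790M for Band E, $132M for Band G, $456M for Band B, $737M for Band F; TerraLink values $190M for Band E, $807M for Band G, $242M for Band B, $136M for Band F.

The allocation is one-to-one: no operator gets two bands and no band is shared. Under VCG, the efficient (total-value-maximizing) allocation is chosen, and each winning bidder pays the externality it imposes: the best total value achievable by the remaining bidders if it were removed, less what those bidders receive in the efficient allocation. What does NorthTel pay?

NorthTel pays $53M.

Efficient allocation: AzureWave→Band B ($675M), NorthTel→Band E ($842M), Meridian→Band F ($737M), TerraLink→Band G ($807M); total welfare W = $3061M.
NorthTel receives Band E at value $842M, so the others get W − 842 = $2219M.
Without NorthTel: best allocation of the remaining 3 bidders over all 4 bands is AzureWave→Band B ($675M), Meridian→Band E ($790M), TerraLink→Band G ($807M), total $2272M.
VCG payment = (others' best without NorthTel) − (others' welfare with NorthTel) = 2272 − 2219 = $53M.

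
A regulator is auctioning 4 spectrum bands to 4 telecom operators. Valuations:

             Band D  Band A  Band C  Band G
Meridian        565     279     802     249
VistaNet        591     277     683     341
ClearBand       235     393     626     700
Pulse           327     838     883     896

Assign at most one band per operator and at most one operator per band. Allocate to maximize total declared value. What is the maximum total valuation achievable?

Maximum total: $2931M

Optimal: Meridian→Band C ($802M), VistaNet→Band D ($591M), ClearBand→Band G ($700M), Pulse→Band A ($838M) — total 802+591+700+838 = $2931M.
Next-best assignment: Meridian→Band D, VistaNet→Band C, ClearBand→Band G, Pulse→Band A = $2786M.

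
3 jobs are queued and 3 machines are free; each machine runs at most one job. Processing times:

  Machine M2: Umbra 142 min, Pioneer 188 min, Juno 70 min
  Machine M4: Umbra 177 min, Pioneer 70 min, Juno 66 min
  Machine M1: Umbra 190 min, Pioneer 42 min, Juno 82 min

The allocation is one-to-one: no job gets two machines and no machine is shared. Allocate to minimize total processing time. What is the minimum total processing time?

Optimal: Umbra→Machine M2 (142 min), Pioneer→Machine M1 (42 min), Juno→Machine M4 (66 min) — total 142+42+66 = 250 min.
Column-greedy (each machine in turn goes to its cheapest remaining job) gives 330 min, worse by 80.

Minimum total: 250 min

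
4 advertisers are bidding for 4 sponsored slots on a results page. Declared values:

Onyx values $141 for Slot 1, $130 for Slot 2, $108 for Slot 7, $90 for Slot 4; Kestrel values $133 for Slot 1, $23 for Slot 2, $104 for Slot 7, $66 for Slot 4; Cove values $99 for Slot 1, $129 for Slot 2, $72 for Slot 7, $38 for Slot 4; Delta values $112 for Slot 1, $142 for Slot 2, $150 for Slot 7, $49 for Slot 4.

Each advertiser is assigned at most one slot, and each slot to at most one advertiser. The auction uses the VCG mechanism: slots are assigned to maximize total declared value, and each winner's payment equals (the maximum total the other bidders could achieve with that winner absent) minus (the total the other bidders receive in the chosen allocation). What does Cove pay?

Efficient allocation: Onyx→Slot 4 ($90), Kestrel→Slot 1 ($133), Cove→Slot 2 ($129), Delta→Slot 7 ($150); total welfare W = $502.
Cove receives Slot 2 at value $129, so the others get W − 129 = $373.
Without Cove: best allocation of the remaining 3 bidders over all 4 slots is Onyx→Slot 2 ($130), Kestrel→Slot 1 ($133), Delta→Slot 7 ($150), total $413.
VCG payment = (others' best without Cove) − (others' welfare with Cove) = 413 − 373 = $40.

Cove pays $40.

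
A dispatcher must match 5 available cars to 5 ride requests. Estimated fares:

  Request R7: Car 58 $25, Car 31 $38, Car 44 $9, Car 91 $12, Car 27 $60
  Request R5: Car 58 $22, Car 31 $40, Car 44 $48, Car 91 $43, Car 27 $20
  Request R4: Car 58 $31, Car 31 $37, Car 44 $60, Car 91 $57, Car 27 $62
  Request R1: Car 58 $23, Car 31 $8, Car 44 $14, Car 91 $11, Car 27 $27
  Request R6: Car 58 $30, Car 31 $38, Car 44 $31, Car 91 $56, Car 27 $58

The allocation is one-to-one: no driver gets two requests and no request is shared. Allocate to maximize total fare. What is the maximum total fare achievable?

Optimal: Car 58→Request R1 ($23), Car 31→Request R5 ($40), Car 44→Request R4 ($60), Car 91→Request R6 ($56), Car 27→Request R7 ($60) — total 23+40+60+56+60 = $239.
Max-entry greedy (repeatedly take the single best remaining cell) gives $227, worse by 12.

Maximum total: $239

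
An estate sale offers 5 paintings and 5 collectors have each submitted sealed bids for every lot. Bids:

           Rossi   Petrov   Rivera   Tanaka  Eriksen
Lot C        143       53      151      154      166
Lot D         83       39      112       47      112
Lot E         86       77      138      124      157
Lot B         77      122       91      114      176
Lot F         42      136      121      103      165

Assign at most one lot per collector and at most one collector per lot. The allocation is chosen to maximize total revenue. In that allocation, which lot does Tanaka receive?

Tanaka receives Lot E.

Optimal: Rossi→Lot C ($143), Petrov→Lot F ($136), Rivera→Lot D ($112), Tanaka→Lot E ($124), Eriksen→Lot B ($176) — total 143+136+112+124+176 = $691.
Column-greedy (each lot in turn goes to its best remaining collector) gives $566, worse by 125.
Tanaka's own top lot is Lot C ($154), but forcing Tanaka→Lot C and reassigning the rest optimally gives only $687 — worse by 4.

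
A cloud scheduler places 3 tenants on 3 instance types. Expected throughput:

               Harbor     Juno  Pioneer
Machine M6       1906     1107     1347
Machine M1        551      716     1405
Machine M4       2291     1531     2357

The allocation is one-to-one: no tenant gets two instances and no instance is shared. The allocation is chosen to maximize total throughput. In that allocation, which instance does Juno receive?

Juno receives Machine M1.

Treat this as an assignment problem: match each tenant to one instance.
Optimal: Harbor→Machine M6 (1906 ops/s), Juno→Machine M1 (716 ops/s), Pioneer→Machine M4 (2357 ops/s) — total 1906+716+2357 = 4979 ops/s.
Juno's own top instance is Machine M4 (1531 ops/s), but forcing Juno→Machine M4 and reassigning the rest optimally gives only 4842 ops/s — worse by 137.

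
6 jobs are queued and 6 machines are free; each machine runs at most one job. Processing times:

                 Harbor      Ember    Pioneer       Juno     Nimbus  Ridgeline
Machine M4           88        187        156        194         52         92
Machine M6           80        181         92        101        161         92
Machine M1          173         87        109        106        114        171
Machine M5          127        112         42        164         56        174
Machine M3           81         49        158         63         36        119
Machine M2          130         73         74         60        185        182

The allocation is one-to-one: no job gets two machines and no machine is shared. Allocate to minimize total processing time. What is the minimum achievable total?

Minimum total: 397 min

Optimal: Harbor→Machine M6 (80 min), Ember→Machine M1 (87 min), Pioneer→Machine M5 (42 min), Juno→Machine M2 (60 min), Nimbus→Machine M3 (36 min), Ridgeline→Machine M4 (92 min) — total 80+87+42+60+36+92 = 397 min.
Column-greedy (each machine in turn goes to its cheapest remaining job) gives 506 min, worse by 109.
Next-best assignment: Harbor→Machine M4, Ember→Machine M1, Pioneer→Machine M5, Juno→Machine M2, Nimbus→Machine M3, Ridgeline→Machine M6 = 405 min.
Swapping Ember↔Ridgeline (Ember→Machine M4 187 min, Ridgeline→Machine M1 171 min) adds 179.
No other one-to-one assignment undercuts 397 min.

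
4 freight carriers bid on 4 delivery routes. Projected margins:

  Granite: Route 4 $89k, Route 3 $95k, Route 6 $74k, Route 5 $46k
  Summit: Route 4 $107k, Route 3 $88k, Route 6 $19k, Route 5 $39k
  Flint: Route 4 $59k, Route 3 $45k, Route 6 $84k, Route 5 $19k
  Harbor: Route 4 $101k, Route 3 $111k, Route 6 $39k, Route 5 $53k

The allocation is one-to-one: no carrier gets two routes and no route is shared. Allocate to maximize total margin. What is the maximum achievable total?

This is the linear assignment problem.
Optimal: Granite→Route 5 ($46k), Summit→Route 4 ($107k), Flint→Route 6 ($84k), Harbor→Route 3 ($111k) — total 46+107+84+111 = $348k.
Row-greedy (each carrier in turn takes its best remaining route) gives $339k, worse by 9.
Every other assignment is strictly worse.

Maximum total: $348k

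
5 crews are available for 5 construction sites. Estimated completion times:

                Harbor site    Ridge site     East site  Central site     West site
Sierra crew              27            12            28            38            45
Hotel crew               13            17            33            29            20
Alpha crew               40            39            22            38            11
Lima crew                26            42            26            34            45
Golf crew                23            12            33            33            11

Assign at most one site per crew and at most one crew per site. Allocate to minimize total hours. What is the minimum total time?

Minimum total: 92 hours

This is a one-to-one assignment (minimum-cost bipartite matching).
Optimal: Sierra crew→Ridge site (12 hours), Hotel crew→Harbor site (13 hours), Alpha crew→East site (22 hours), Lima crew→Central site (34 hours), Golf crew→West site (11 hours) — total 12+13+22+34+11 = 92 hours.
Min-entry greedy (repeatedly take the single cheapest remaining cell) gives 95 hours, worse by 3.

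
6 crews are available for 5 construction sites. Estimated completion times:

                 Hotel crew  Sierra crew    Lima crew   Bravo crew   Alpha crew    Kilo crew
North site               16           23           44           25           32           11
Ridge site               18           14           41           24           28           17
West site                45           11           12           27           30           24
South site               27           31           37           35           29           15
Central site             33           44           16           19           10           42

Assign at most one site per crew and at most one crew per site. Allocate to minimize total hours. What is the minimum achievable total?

Min total: 67 hours

This is a one-to-one assignment (minimum-cost bipartite matching).
Optimal: Hotel crew→North site (16 hours), Sierra crew→Ridge site (14 hours), Lima crew→West site (12 hours), Kilo crew→South site (15 hours), Alpha crew→Central site (10 hours) — total 16+14+12+15+10 = 67 hours.
Row-greedy (each crew in turn takes its cheapest remaining site) gives 96 hours, worse by 29.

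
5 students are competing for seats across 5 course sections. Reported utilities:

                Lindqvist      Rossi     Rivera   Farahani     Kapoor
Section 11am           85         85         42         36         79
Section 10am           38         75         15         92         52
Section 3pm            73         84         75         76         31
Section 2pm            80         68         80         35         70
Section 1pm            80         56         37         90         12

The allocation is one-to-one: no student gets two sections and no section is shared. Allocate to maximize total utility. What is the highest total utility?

Optimal: Lindqvist→Section 1pm (80 points), Rossi→Section 3pm (84 points), Rivera→Section 2pm (80 points), Farahani→Section 10am (92 points), Kapoor→Section 11am (79 points) — total 80+84+80+92+79 = 415 points.
Row-greedy (each student in turn takes its best remaining section) gives 353 points, worse by 62.
Next-best assignment: Lindqvist→Section 1pm, Rossi→Section 11am, Rivera→Section 3pm, Farahani→Section 10am, Kapoor→Section 2pm = 402 points.
Swapping Lindqvist↔Farahani (Lindqvist→Section 10am 38 points, Farahani→Section 1pm 90 points) loses 44.

Max total: 415 points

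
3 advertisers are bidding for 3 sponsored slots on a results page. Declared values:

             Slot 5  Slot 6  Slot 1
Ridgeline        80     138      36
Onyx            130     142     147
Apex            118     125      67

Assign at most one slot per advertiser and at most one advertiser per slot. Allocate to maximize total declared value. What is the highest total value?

Maximum total: $403

Optimal: Ridgeline→Slot 6 ($138), Onyx→Slot 1 ($147), Apex→Slot 5 ($118) — total 138+147+118 = $403.
Column-greedy (each slot in turn goes to its best remaining advertiser) gives $335, worse by 68.
No other one-to-one assignment exceeds $403.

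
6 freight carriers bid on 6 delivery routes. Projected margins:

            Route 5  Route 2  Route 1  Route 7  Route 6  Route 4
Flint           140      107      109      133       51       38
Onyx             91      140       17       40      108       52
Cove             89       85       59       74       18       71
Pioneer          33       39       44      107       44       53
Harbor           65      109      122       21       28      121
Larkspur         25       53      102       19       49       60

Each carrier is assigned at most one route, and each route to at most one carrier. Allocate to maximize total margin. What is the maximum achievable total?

Optimal: Flint→Route 5 ($140k), Onyx→Route 6 ($108k), Cove→Route 2 ($85k), Pioneer→Route 7 ($107k), Harbor→Route 4 ($121k), Larkspur→Route 1 ($102k) — total 140+108+85+107+121+102 = $663k.
Max-entry greedy (repeatedly take the single best remaining cell) gives $629k, worse by 34.
No other one-to-one assignment exceeds $663k.

Max total: $663k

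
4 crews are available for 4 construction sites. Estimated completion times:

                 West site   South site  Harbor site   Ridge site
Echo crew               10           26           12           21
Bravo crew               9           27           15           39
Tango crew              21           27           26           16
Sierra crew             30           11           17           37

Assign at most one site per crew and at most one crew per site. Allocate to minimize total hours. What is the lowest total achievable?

Minimum total: 48 hours

Optimal: Echo crew→Harbor site (12 hours), Bravo crew→West site (9 hours), Tango crew→Ridge site (16 hours), Sierra crew→South site (11 hours) — total 12+9+16+11 = 48 hours.
Row-greedy (each crew in turn takes its cheapest remaining site) gives 52 hours, worse by 4.
Checked against all permutations: 48 hours is optimal.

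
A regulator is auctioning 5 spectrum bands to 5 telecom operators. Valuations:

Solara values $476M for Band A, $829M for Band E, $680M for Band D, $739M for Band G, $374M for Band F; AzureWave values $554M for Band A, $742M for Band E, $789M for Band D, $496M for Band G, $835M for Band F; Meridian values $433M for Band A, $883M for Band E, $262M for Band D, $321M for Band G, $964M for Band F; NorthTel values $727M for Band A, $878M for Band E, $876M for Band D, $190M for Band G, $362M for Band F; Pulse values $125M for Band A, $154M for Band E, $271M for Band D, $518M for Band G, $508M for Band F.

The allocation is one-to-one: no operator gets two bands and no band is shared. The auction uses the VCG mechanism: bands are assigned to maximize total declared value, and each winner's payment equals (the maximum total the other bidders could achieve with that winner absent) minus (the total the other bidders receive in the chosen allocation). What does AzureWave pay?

Efficient allocation: Solara→Band E ($829M), AzureWave→Band D ($789M), Meridian→Band F ($964M), NorthTel→Band A ($727M), Pulse→Band G ($518M); total welfare W = $3827M.
AzureWave receives Band D at value $789M, so the others get W − 789 = $3038M.
Without AzureWave: best allocation of the remaining 4 bidders over all 5 bands is Solara→Band E ($829M), Meridian→Band F ($964M), NorthTel→Band D ($876M), Pulse→Band G ($518M), total $3187M.
VCG payment = (others' best without AzureWave) − (others' welfare with AzureWave) = 3187 − 3038 = $149M.

AzureWave pays $149M.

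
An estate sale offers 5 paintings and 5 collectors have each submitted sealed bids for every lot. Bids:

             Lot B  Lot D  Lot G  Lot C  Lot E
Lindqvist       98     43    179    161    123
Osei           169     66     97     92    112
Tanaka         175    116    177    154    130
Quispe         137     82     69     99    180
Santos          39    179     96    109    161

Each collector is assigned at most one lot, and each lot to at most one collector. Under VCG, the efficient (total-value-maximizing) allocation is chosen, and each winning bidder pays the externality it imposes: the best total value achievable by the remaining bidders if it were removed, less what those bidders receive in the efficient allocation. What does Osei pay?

Osei pays $16.

Efficient allocation: Lindqvist→Lot C ($161), Osei→Lot B ($169), Tanaka→Lot G ($177), Quispe→Lot E ($180), Santos→Lot D ($179); total welfare W = $866.
Osei receives Lot B at value $169, so the others get W − 169 = $697.
Without Osei: best allocation of the remaining 4 bidders over all 5 lots is Lindqvist→Lot G ($179), Tanaka→Lot B ($175), Quispe→Lot E ($180), Santos→Lot D ($179), total $713.
VCG payment = (others' best without Osei) − (others' welfare with Osei) = 713 − 697 = $16.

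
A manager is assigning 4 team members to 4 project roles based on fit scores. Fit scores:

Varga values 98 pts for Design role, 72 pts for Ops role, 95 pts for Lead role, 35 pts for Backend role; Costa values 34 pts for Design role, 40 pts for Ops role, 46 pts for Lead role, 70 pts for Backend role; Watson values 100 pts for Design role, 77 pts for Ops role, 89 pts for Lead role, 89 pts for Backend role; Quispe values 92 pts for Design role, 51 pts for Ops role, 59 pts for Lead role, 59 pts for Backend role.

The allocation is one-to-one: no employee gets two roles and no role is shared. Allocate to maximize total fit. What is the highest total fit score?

This is the linear assignment problem.
Optimal: Varga→Lead role (95 pts), Costa→Backend role (70 pts), Watson→Ops role (77 pts), Quispe→Design role (92 pts) — total 95+70+77+92 = 334 pts.
Max-entry greedy (repeatedly take the single best remaining cell) gives 316 pts, worse by 18.

Max total: 334 pts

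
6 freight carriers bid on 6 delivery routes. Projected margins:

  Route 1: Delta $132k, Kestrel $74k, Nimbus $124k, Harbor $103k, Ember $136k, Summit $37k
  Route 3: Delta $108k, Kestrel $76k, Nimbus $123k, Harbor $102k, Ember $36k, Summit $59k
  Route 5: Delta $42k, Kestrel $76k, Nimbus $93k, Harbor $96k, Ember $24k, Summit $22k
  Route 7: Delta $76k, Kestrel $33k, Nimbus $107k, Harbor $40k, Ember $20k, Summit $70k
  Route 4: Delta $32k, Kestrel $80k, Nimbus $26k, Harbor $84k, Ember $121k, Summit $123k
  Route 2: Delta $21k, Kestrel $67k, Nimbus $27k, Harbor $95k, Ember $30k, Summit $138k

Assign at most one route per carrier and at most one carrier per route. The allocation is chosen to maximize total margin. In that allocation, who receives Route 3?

Harbor receives Route 3.

This is a one-to-one assignment (maximum-weight bipartite matching).
Optimal: Delta→Route 1 ($132k), Kestrel→Route 5 ($76k), Nimbus→Route 7 ($107k), Harbor→Route 3 ($102k), Ember→Route 4 ($121k), Summit→Route 2 ($138k) — total 132+76+107+102+121+138 = $676k.
Row-greedy (each carrier in turn takes its best remaining route) gives $531k, worse by 145.
Swapping Summit↔Harbor (Summit→Route 3 $59k, Harbor→Route 2 $95k) loses 86.
No other one-to-one assignment exceeds $676k.
Harbor's own top route is Route 1 ($103k), but forcing Harbor→Route 1 and reassigning the rest optimally gives only $653k — worse by 23.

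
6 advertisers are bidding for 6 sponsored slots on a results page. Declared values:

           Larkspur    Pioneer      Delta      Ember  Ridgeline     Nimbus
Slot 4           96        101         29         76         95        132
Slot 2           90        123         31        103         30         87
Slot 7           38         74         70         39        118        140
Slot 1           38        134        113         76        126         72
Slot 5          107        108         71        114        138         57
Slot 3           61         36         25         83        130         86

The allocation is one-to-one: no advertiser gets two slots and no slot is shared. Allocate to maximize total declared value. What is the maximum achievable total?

Maximum total: $716

Optimal: Larkspur→Slot 4 ($96), Pioneer→Slot 2 ($123), Delta→Slot 1 ($113), Ember→Slot 5 ($114), Ridgeline→Slot 3 ($130), Nimbus→Slot 7 ($140) — total 96+123+113+114+130+140 = $716.
Max-entry greedy (repeatedly take the single best remaining cell) gives $636, worse by 80.
Swapping Nimbus↔Ember (Nimbus→Slot 5 $57, Ember→Slot 7 $39) loses 158.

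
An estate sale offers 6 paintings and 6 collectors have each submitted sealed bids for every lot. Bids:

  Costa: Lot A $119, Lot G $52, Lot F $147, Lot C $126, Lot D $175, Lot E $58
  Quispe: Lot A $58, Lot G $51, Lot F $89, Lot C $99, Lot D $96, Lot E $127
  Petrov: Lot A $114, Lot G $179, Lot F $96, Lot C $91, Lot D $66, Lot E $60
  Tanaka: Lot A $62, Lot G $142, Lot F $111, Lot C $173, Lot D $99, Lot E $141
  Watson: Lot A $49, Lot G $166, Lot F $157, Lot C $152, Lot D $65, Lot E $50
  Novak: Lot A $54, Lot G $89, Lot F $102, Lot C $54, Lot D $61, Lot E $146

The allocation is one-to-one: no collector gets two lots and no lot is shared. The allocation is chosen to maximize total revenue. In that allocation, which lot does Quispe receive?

Quispe receives Lot A.

This is the linear assignment problem.
Optimal: Costa→Lot D ($175), Quispe→Lot A ($58), Petrov→Lot G ($179), Tanaka→Lot C ($173), Watson→Lot F ($157), Novak→Lot E ($146) — total 175+58+179+173+157+146 = $888.
Row-greedy (each collector in turn takes its best remaining lot) gives $865, worse by 23.
Next-best assignment: Costa→Lot A, Quispe→Lot D, Petrov→Lot G, Tanaka→Lot C, Watson→Lot F, Novak→Lot E = $870.
Quispe's own top lot is Lot E ($127), but forcing Quispe→Lot E and reassigning the rest optimally gives only $865 — worse by 23.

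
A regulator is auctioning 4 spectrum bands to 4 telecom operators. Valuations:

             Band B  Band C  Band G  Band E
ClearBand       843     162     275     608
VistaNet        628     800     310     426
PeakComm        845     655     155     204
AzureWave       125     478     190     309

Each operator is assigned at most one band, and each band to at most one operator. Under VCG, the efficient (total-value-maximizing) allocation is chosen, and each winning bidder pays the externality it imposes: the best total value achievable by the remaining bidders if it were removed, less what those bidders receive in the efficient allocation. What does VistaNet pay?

Efficient allocation: ClearBand→Band E ($608M), VistaNet→Band C ($800M), PeakComm→Band B ($845M), AzureWave→Band G ($190M); total welfare W = $2443M.
VistaNet receives Band C at value $800M, so the others get W − 800 = $1643M.
Without VistaNet: best allocation of the remaining 3 bidders over all 4 bands is ClearBand→Band E ($608M), PeakComm→Band B ($845M), AzureWave→Band C ($478M), total $1931M.
VCG payment = (others' best without VistaNet) − (others' welfare with VistaNet) = 1931 − 1643 = $288M.

VistaNet pays $288M.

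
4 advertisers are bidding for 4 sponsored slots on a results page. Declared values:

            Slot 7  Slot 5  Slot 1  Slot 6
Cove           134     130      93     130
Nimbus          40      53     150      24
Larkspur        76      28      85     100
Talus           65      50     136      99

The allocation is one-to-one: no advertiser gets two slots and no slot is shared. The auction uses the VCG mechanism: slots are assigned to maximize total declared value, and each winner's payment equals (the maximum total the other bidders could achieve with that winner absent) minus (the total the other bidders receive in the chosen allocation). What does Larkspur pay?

Larkspur pays $4.

Efficient allocation: Cove→Slot 5 ($130), Nimbus→Slot 1 ($150), Larkspur→Slot 7 ($76), Talus→Slot 6 ($99); total welfare W = $455.
Larkspur receives Slot 7 at value $76, so the others get W − 76 = $379.
Without Larkspur: best allocation of the remaining 3 bidders over all 4 slots is Cove→Slot 7 ($134), Nimbus→Slot 1 ($150), Talus→Slot 6 ($99), total $383.
VCG payment = (others' best without Larkspur) − (others' welfare with Larkspur) = 383 − 379 = $4.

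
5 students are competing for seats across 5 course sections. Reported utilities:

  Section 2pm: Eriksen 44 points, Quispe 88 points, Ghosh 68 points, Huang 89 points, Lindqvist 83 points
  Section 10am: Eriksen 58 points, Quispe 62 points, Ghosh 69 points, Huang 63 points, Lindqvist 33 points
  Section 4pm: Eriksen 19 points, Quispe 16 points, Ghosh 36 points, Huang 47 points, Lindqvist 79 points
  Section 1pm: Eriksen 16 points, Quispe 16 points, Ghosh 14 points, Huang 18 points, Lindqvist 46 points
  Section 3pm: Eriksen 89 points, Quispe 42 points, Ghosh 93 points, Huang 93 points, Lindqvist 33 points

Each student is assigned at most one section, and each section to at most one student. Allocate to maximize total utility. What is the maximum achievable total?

This is the linear assignment problem.
Optimal: Eriksen→Section 1pm (16 points), Quispe→Section 2pm (88 points), Ghosh→Section 10am (69 points), Huang→Section 3pm (93 points), Lindqvist→Section 4pm (79 points) — total 16+88+69+93+79 = 345 points.
Max-entry greedy (repeatedly take the single best remaining cell) gives 339 points, worse by 6.
Every other assignment is strictly worse.

Max total: 345 points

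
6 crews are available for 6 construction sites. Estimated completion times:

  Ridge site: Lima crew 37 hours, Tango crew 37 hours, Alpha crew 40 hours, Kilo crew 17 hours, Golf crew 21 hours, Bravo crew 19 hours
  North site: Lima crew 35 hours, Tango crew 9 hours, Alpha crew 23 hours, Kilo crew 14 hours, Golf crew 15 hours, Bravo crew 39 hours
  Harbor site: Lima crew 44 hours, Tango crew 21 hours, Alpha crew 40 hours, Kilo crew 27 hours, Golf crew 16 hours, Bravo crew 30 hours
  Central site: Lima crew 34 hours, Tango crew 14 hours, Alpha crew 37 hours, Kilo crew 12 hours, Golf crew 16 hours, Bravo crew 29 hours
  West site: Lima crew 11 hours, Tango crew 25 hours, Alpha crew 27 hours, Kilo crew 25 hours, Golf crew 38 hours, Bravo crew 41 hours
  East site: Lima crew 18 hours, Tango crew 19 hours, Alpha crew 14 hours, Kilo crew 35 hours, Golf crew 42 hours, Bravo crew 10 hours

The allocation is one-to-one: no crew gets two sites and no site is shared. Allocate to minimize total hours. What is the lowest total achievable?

Minimum total: 81 hours

Optimal: Lima crew→West site (11 hours), Tango crew→North site (9 hours), Alpha crew→East site (14 hours), Kilo crew→Central site (12 hours), Golf crew→Harbor site (16 hours), Bravo crew→Ridge site (19 hours) — total 11+9+14+12+16+19 = 81 hours.
Column-greedy (each site in turn goes to its cheapest remaining crew) gives 96 hours, worse by 15.
Swapping Tango crew↔Bravo crew (Tango crew→Ridge site 37 hours, Bravo crew→North site 39 hours) adds 48.
Every other assignment is strictly worse.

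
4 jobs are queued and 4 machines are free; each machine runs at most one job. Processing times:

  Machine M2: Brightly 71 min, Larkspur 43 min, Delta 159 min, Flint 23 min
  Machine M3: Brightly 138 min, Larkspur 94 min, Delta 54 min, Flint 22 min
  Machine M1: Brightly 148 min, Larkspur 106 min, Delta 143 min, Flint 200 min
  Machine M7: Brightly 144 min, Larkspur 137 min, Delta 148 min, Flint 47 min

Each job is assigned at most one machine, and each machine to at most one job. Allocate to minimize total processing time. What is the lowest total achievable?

Min total: 278 min

Treat this as an assignment problem: match each job to one machine.
Optimal: Brightly→Machine M2 (71 min), Larkspur→Machine M1 (106 min), Delta→Machine M3 (54 min), Flint→Machine M7 (47 min) — total 71+106+54+47 = 278 min.
Min-entry greedy (repeatedly take the single cheapest remaining cell) gives 352 min, worse by 74.
Next-best assignment: Brightly→Machine M1, Larkspur→Machine M2, Delta→Machine M3, Flint→Machine M7 = 292 min.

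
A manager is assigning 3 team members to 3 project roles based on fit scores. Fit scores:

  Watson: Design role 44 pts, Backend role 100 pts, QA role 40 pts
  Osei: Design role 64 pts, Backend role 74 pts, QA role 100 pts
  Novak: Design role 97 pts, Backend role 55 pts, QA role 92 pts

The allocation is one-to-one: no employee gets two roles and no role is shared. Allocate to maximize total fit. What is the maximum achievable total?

Optimal: Watson→Backend role (100 pts), Osei→QA role (100 pts), Novak→Design role (97 pts) — total 100+100+97 = 297 pts.
No other one-to-one assignment exceeds 297 pts.

Max total: 297 pts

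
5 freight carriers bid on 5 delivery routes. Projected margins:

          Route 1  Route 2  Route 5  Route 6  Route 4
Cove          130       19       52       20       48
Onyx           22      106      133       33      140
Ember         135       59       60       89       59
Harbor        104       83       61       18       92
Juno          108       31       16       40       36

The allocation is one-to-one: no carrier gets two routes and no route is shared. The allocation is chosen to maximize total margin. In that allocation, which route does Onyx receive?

This is the linear assignment problem.
Optimal: Cove→Route 1 ($130k), Onyx→Route 5 ($133k), Ember→Route 6 ($89k), Harbor→Route 4 ($92k), Juno→Route 2 ($31k) — total 130+133+89+92+31 = $475k.
Column-greedy (each route in turn goes to its best remaining carrier) gives $390k, worse by 85.
Next-best assignment: Cove→Route 5, Onyx→Route 4, Ember→Route 6, Harbor→Route 2, Juno→Route 1 = $472k.
Onyx's own top route is Route 4 ($140k), but forcing Onyx→Route 4 and reassigning the rest optimally gives only $472k — worse by 3.

Onyx receives Route 5.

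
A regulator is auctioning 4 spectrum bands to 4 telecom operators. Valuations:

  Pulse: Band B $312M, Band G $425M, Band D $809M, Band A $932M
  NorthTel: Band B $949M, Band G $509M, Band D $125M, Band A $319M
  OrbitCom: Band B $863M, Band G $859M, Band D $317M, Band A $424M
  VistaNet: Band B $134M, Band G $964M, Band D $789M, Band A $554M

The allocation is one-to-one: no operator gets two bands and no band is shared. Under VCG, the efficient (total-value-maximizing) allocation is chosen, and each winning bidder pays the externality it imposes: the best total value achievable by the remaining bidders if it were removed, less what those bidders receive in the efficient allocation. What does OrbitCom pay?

OrbitCom pays $175M.

Efficient allocation: Pulse→Band A ($932M), NorthTel→Band B ($949M), OrbitCom→Band G ($859M), VistaNet→Band D ($789M); total welfare W = $3529M.
OrbitCom receives Band G at value $859M, so the others get W − 859 = $2670M.
Without OrbitCom: best allocation of the remaining 3 bidders over all 4 bands is Pulse→Band A ($932M), NorthTel→Band B ($949M), VistaNet→Band G ($964M), total $2845M.
VCG payment = (others' best without OrbitCom) − (others' welfare with OrbitCom) = 2845 − 2670 = $175M.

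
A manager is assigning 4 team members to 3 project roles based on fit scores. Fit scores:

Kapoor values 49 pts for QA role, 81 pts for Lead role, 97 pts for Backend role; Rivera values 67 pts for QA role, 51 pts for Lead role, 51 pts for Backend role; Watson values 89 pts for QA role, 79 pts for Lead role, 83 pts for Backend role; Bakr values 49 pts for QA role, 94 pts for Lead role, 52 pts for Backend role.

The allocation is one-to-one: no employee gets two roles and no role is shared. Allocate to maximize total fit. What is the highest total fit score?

Maximum total: 280 pts

Optimal: Watson→QA role (89 pts), Bakr→Lead role (94 pts), Kapoor→Backend role (97 pts) — total 89+94+97 = 280 pts.
Every other assignment is strictly worse.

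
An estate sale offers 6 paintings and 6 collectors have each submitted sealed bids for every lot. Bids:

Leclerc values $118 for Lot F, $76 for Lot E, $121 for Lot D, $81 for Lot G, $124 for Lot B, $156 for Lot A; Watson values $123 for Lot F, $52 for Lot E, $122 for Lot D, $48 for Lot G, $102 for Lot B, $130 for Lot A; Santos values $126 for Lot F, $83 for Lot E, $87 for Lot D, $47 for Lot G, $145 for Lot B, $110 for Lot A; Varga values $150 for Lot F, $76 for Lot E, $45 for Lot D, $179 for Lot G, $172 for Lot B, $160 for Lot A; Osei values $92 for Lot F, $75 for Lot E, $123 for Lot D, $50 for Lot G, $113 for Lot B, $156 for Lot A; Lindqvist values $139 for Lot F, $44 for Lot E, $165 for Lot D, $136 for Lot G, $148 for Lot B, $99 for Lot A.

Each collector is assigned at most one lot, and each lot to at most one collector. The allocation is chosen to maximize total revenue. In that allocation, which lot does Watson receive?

Watson receives Lot F.

This is the linear assignment problem.
Optimal: Leclerc→Lot E ($76), Watson→Lot F ($123), Santos→Lot B ($145), Varga→Lot G ($179), Osei→Lot A ($156), Lindqvist→Lot D ($165) — total 76+123+145+179+156+165 = $844.
Row-greedy (each collector in turn takes its best remaining lot) gives $770, worse by 74.
Next-best assignment: Leclerc→Lot A, Watson→Lot F, Santos→Lot B, Varga→Lot G, Osei→Lot E, Lindqvist→Lot D = $843.
Swapping Osei↔Santos (Osei→Lot B $113, Santos→Lot A $110) loses 78.
Watson's own top lot is Lot A ($130), but forcing Watson→Lot A and reassigning the rest optimally gives only $812 — worse by 32.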